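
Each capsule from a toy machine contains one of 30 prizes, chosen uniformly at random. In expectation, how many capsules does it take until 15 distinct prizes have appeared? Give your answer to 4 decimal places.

Going from k to k+1 distinct takes a geometric number of capsules with mean 30/(30-k).
Sum over k = 0,...,14: E = 30/30 + 30/29 + 30/28 + ... + 30/17 + 30/16 = 20.30274.

20.3027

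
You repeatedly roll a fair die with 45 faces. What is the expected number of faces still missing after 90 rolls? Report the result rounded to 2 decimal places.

For each face, P(unseen after 90) = (44/45)^90 = 0.132.
By linearity of expectation, E[unseen] = 45·(44/45)^90 = 5.954.

5.95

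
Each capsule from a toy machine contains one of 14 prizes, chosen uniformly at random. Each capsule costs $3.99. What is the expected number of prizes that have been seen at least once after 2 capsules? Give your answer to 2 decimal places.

For each prize, P(seen in 2 capsules) = 1 - (13/14)^2 = 0.138.
By linearity of expectation, E[distinct seen] = 14·(1 - (13/14)^2) = 1.929.

1.93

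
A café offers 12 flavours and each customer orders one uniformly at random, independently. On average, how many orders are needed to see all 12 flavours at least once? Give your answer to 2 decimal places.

The wait to go from k to k+1 distinct flavours is geometric with mean 12/(12-k).
E[T] = 12/12 + 12/11 + 12/10 + ... + 12/2 + 12/1 = 12·H_{12}.
H_{12} = 3.103, so E[T] = 37.239.

37.24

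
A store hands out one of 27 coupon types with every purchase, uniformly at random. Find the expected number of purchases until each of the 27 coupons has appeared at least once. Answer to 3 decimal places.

105.069

The wait to go from k to k+1 distinct coupons is geometric with mean 27/(27-k).
E[T] = 27/27 + 27/26 + 27/25 + ... + 27/2 + 27/1 = 27·H_{27}.
H_{27} = 3.8915, so E[T] = 105.0693.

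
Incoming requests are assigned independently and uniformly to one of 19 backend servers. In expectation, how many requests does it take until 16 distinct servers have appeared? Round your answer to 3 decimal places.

With k distinct servers already seen, the next new one arrives after an expected 19/(19-k) requests.
Sum over k = 0,...,15: E = 19/19 + 19/18 + 19/17 + ... + 19/5 + 19/4 = 32.5737.

32.574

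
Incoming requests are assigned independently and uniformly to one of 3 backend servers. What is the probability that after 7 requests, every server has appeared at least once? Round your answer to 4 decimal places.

Let A_i be the event that server i is missing after 7 requests. By inclusion–exclusion on the A_i,
P(all seen) = Σ_{j=0}^{3} (-1)^j C(3,j)((3-j)/3)^7
= 1.00000 - 0.17558 + 0.00137 - 0.00000
= 0.82579.

0.8258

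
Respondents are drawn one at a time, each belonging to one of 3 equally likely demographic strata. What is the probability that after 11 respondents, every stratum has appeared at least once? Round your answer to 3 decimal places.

Let A_i be the event that stratum i is missing after 11 respondents. By inclusion–exclusion on the A_i,
P(all seen) = Σ_{j=0}^{3} (-1)^j C(3,j)((3-j)/3)^11
= 1.0000 - 0.0347 + 0.0000 - 0.0000
= 0.9653.

0.965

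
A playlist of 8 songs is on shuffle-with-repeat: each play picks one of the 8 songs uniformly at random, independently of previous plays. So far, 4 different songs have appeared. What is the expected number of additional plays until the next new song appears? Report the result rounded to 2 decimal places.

2.00

The number of plays until the next new song is geometric with success probability 4/8, so its mean is 8/4.
E = 8/4 = 2.000.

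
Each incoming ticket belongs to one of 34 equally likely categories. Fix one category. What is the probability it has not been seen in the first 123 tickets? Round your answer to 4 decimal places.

0.0254

Each ticket misses the fixed category with probability (34-1)/34 = 33/34, independently.
P(still missing after 123) = (33/34)^123 = 0.02543.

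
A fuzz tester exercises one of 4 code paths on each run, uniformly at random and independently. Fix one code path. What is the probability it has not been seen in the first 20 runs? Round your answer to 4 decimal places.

Each run misses the fixed code path with probability (4-1)/4 = 3/4, independently.
P(still missing after 20) = (3/4)^20 = 0.00317.

0.0032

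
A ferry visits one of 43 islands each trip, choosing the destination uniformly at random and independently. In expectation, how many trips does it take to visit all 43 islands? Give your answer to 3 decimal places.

187.050

After k distinct islands have appeared, the next trip gives a new one with probability (43-k)/43, so the expected wait for the (k+1)-th is 43/(43-k).
E[T] = 43/43 + 43/42 + 43/41 + ... + 43/2 + 43/1 = 43·H_{43}.
H_{43} = 4.3500, so E[T] = 187.0499.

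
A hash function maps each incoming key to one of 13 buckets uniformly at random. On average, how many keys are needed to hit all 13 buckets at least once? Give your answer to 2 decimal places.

Split into phases: going from k distinct to k+1 distinct takes on average 13/(13-k) keys.
E[T] = 13/13 + 13/12 + 13/11 + ... + 13/2 + 13/1 = 13·H_{13}.
H_{13} = 3.180, so E[T] = 41.342.

41.34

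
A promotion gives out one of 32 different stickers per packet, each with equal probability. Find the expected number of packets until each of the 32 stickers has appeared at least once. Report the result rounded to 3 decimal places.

129.872

After k distinct stickers have appeared, the next packet gives a new one with probability (32-k)/32, so the expected wait for the (k+1)-th is 32/(32-k).
E[T] = 32/32 + 32/31 + 32/30 + ... + 32/2 + 32/1 = 32·H_{32}.
H_{32} = 4.0585, so E[T] = 129.8718.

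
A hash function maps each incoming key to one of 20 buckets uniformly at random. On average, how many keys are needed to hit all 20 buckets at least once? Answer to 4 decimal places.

71.9548

After k distinct buckets have appeared, the next key gives a new one with probability (20-k)/20, so the expected wait for the (k+1)-th is 20/(20-k).
E[T] = 20/20 + 20/19 + 20/18 + ... + 20/2 + 20/1 = 20·H_{20}.
H_{20} = 3.59774, so E[T] = 71.95479.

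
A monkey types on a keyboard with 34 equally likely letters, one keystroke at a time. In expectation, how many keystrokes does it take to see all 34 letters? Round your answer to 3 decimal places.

Split into phases: going from k distinct to k+1 distinct takes on average 34/(34-k) keystrokes.
E[T] = 34/34 + 34/33 + 34/32 + ... + 34/2 + 34/1 = 34·H_{34}.
H_{34} = 4.1182, so E[T] = 140.0191.

140.019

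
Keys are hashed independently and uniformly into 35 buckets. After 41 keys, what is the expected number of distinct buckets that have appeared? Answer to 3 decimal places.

For each bucket, P(seen in 41 keys) = 1 - (34/35)^41 = 0.6953.
By linearity of expectation, E[distinct seen] = 35·(1 - (34/35)^41) = 24.3362.

24.336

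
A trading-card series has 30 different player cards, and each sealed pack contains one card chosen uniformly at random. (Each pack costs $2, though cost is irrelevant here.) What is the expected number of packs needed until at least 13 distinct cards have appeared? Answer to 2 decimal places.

With k distinct cards already seen, the next new one arrives after an expected 30/(30-k) packs.
Sum over k = 0,...,12: E = 30/30 + 30/29 + 30/28 + ... + 30/19 + 30/18 = 16.663.

16.66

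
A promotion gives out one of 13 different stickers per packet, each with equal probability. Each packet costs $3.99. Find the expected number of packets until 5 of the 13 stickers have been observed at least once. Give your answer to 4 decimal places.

Going from k to k+1 distinct takes a geometric number of packets with mean 13/(13-k).
Sum over k = 0,...,4: E = 13/13 + 13/12 + 13/11 + 13/10 + 13/9 = 6.00960.

6.0096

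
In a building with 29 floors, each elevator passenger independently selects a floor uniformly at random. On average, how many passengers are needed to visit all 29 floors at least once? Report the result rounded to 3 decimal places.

114.888

After k distinct floors have appeared, the next passenger gives a new one with probability (29-k)/29, so the expected wait for the (k+1)-th is 29/(29-k).
E[T] = 29/29 + 29/28 + 29/27 + ... + 29/2 + 29/1 = 29·H_{29}.
H_{29} = 3.9617, so E[T] = 114.8880.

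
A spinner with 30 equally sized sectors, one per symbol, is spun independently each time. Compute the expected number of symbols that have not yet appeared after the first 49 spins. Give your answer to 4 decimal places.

5.6975

For each symbol, P(unseen after 49) = (29/30)^49 = 0.18992.
By linearity of expectation, E[unseen] = 30·(29/30)^49 = 5.69747.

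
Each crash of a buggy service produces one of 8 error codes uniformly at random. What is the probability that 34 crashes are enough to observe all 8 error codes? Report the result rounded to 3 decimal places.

0.916

By inclusion–exclusion over which error codes are missing,
P(all seen) = Σ_{j=0}^{8} (-1)^j C(8,j)((8-j)/8)^34
= 1.0000 - 0.0854 + 0.0016 - 0.0000 + 0.0000 - 0.0000 + 0.0000 - 0.0000 + 0.0000
= 0.9162.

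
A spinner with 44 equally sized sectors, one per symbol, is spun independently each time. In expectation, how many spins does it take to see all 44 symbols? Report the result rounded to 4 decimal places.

192.3999

The wait to go from k to k+1 distinct symbols is geometric with mean 44/(44-k).
E[T] = 44/44 + 44/43 + 44/42 + ... + 44/2 + 44/1 = 44·H_{44}.
H_{44} = 4.37273, so E[T] = 192.39994.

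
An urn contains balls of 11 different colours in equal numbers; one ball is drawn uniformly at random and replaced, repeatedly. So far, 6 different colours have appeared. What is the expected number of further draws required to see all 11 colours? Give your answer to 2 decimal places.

The wait to go from k to k+1 distinct colours is geometric with mean 11/(11-k).
Sum over k = 6,...,10: E = 11/5 + 11/4 + 11/3 + 11/2 + 11/1 = 25.117.

25.12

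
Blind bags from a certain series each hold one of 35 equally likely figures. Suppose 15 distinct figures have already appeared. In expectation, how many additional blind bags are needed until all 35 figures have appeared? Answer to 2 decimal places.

125.92

The wait to go from k to k+1 distinct figures is geometric with mean 35/(35-k).
Sum over k = 15,...,34: E = 35/20 + 35/19 + 35/18 + ... + 35/2 + 35/1 = 125.921.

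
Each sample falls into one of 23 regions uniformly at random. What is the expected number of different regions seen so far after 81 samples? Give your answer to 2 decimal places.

22.37

For each region, P(seen in 81 samples) = 1 - (22/23)^81 = 0.973.
By linearity of expectation, E[distinct seen] = 23·(1 - (22/23)^81) = 22.372.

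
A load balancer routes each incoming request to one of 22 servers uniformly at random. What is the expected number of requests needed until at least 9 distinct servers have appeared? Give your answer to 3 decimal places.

11.235

With k distinct servers already seen, the next new one arrives after an expected 22/(22-k) requests.
Sum over k = 0,...,8: E = 22/22 + 22/21 + 22/20 + ... + 22/15 + 22/14 = 11.2349.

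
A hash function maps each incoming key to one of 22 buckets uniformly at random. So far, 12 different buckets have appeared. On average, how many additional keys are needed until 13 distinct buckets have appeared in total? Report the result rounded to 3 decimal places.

From k distinct to k+1 distinct takes on average 22/(22-k) keys.
Only the k = 12 term is needed: E = 22/10 = 2.2000.

2.200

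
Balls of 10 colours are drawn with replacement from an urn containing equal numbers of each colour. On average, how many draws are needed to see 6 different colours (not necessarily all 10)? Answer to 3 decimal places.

8.456

Going from k to k+1 distinct takes a geometric number of draws with mean 10/(10-k).
Sum over k = 0,...,5: E = 10/10 + 10/9 + 10/8 + 10/7 + 10/6 + 10/5 = 8.4563.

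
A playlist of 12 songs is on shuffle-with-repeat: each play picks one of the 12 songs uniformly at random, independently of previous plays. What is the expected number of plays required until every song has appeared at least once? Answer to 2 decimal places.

After k distinct songs have appeared, the next play gives a new one with probability (12-k)/12, so the expected wait for the (k+1)-th is 12/(12-k).
E[T] = 12/12 + 12/11 + 12/10 + ... + 12/2 + 12/1 = 12·H_{12}.
H_{12} = 3.103, so E[T] = 37.239.

37.24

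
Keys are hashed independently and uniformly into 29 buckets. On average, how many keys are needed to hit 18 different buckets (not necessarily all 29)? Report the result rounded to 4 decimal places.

With k distinct buckets already seen, the next new one arrives after an expected 29/(29-k) keys.
Sum over k = 0,...,17: E = 29/29 + 29/28 + 29/27 + ... + 29/13 + 29/12 = 27.31152.

27.3115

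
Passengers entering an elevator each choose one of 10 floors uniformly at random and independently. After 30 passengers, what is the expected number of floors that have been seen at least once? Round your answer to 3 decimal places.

For each floor, P(seen in 30 passengers) = 1 - (9/10)^30 = 0.9576.
By linearity of expectation, E[distinct seen] = 10·(1 - (9/10)^30) = 9.5761.

9.576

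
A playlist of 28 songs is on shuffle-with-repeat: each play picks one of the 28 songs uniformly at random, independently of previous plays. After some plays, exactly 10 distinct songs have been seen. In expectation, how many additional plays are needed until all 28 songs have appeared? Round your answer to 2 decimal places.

97.86

From k distinct to k+1 distinct takes on average 28/(28-k) plays.
Sum over k = 10,...,27: E = 28/18 + 28/17 + 28/16 + ... + 28/2 + 28/1 = 97.863.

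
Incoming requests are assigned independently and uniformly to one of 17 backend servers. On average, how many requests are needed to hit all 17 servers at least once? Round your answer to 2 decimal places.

Split into phases: going from k distinct to k+1 distinct takes on average 17/(17-k) requests.
E[T] = 17/17 + 17/16 + 17/15 + ... + 17/2 + 17/1 = 17·H_{17}.
H_{17} = 3.440, so E[T] = 58.472.

58.47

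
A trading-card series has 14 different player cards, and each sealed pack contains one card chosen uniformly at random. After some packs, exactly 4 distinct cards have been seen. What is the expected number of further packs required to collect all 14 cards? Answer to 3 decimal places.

From k distinct to k+1 distinct takes on average 14/(14-k) packs.
Sum over k = 4,...,13: E = 14/10 + 14/9 + 14/8 + ... + 14/2 + 14/1 = 41.0056.

41.006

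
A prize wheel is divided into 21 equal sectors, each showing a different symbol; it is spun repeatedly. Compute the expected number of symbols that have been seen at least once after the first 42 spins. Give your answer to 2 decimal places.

18.29

For each symbol, P(seen in 42 spins) = 1 - (20/21)^42 = 0.871.
By linearity of expectation, E[distinct seen] = 21·(1 - (20/21)^42) = 18.294.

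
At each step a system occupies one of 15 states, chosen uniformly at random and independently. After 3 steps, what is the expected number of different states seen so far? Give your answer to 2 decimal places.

For each state, P(seen in 3 steps) = 1 - (14/15)^3 = 0.187.
By linearity of expectation, E[distinct seen] = 15·(1 - (14/15)^3) = 2.804.

2.80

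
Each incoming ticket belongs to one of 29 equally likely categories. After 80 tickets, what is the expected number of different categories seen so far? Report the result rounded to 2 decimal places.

For each category, P(seen in 80 tickets) = 1 - (28/29)^80 = 0.940.
By linearity of expectation, E[distinct seen] = 29·(1 - (28/29)^80) = 27.249.

27.25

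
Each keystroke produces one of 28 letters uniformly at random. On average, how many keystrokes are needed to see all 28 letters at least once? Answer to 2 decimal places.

After k distinct letters have appeared, the next keystroke gives a new one with probability (28-k)/28, so the expected wait for the (k+1)-th is 28/(28-k).
E[T] = 28/28 + 28/27 + 28/26 + ... + 28/2 + 28/1 = 28·H_{28}.
H_{28} = 3.927, so E[T] = 109.961.

109.96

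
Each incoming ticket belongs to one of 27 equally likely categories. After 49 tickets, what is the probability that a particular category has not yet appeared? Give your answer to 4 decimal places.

0.1574

On each ticket the fixed category fails to appear with probability 26/27.
P(still missing after 49) = (26/27)^49 = 0.15735.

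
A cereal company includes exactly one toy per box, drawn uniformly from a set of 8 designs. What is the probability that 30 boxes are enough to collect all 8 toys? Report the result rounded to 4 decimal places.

0.8593

By inclusion–exclusion over which toys are missing,
P(all seen) = Σ_{j=0}^{8} (-1)^j C(8,j)((8-j)/8)^30
= 1.00000 - 0.14566 + 0.00500 - 0.00004 + 0.00000 - 0.00000 + 0.00000 - 0.00000 + 0.00000
= 0.85930.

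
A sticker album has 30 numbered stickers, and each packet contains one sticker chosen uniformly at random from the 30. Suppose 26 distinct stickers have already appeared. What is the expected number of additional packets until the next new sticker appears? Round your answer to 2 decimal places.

Each packet yields a new sticker with probability (30-26)/30 = 4/30, so the wait is geometric with mean 30/4.
E = 30/4 = 7.500.

7.50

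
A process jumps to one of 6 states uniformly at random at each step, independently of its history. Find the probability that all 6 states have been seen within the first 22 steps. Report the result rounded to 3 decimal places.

0.893

Let A_i be the event that state i is missing after 22 steps. By inclusion–exclusion on the A_i,
P(all seen) = Σ_{j=0}^{6} (-1)^j C(6,j)((6-j)/6)^22
= 1.0000 - 0.1087 + 0.0020 - 0.0000 + 0.0000 - 0.0000 + 0.0000
= 0.8933.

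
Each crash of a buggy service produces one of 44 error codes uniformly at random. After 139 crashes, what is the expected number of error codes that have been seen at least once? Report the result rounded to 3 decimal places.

42.198

For each error code, P(seen in 139 crashes) = 1 - (43/44)^139 = 0.9591.
By linearity of expectation, E[distinct seen] = 44·(1 - (43/44)^139) = 42.1985.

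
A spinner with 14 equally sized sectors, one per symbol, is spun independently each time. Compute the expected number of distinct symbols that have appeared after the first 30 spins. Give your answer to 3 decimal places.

12.484

For each symbol, P(seen in 30 spins) = 1 - (13/14)^30 = 0.8917.
By linearity of expectation, E[distinct seen] = 14·(1 - (13/14)^30) = 12.4844.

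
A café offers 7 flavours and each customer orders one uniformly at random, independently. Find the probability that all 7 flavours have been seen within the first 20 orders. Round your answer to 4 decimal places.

Let A_i be the event that flavour i is missing after 20 orders. By inclusion–exclusion on the A_i,
P(all seen) = Σ_{j=0}^{7} (-1)^j C(7,j)((7-j)/7)^20
= 1.00000 - 0.32075 + 0.02510 - 0.00048 + 0.00000 - 0.00000 + 0.00000 - 0.00000
= 0.70387.

0.7039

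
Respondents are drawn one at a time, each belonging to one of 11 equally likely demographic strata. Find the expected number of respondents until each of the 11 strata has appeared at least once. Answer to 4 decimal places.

Split into phases: going from k distinct to k+1 distinct takes on average 11/(11-k) respondents.
E[T] = 11/11 + 11/10 + 11/9 + ... + 11/2 + 11/1 = 11·H_{11}.
H_{11} = 3.01988, so E[T] = 33.21865.

33.2187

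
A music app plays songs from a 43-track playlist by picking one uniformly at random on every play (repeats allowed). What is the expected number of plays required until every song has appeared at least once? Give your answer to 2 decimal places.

187.05

After k distinct songs have appeared, the next play gives a new one with probability (43-k)/43, so the expected wait for the (k+1)-th is 43/(43-k).
E[T] = 43/43 + 43/42 + 43/41 + ... + 43/2 + 43/1 = 43·H_{43}.
H_{43} = 4.350, so E[T] = 187.050.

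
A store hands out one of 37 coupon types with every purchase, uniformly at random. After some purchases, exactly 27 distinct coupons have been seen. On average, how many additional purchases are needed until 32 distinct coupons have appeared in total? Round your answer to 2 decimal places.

23.89

The wait to go from k to k+1 distinct coupons is geometric with mean 37/(37-k).
Sum over k = 27,...,31: E = 37/10 + 37/9 + 37/8 + 37/7 + 37/6 = 23.888.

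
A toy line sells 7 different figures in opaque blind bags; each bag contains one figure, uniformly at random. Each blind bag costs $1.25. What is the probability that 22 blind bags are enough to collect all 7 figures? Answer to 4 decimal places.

Let A_i be the event that figure i is missing after 22 blind bags. By inclusion–exclusion on the A_i,
P(all seen) = Σ_{j=0}^{7} (-1)^j C(7,j)((7-j)/7)^22
= 1.00000 - 0.23565 + 0.01281 - 0.00016 + 0.00000 - 0.00000 + 0.00000 - 0.00000
= 0.77700.

0.7770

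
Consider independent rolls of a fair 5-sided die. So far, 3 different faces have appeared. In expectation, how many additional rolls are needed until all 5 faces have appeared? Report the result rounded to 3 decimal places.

7.500

With k distinct faces already seen, the next new one takes an expected 5/(5-k) rolls.
Sum over k = 3,...,4: E = 5/2 + 5/1 = 7.5000.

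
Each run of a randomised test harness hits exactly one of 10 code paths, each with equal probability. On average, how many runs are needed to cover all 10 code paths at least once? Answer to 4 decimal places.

29.2897

The wait to go from k to k+1 distinct code paths is geometric with mean 10/(10-k).
E[T] = 10/10 + 10/9 + 10/8 + ... + 10/2 + 10/1 = 10·H_{10}.
H_{10} = 2.92897, so E[T] = 29.28968.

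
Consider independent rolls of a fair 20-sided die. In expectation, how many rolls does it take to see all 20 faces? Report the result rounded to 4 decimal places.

71.9548

Split into phases: going from k distinct to k+1 distinct takes on average 20/(20-k) rolls.
E[T] = 20/20 + 20/19 + 20/18 + ... + 20/2 + 20/1 = 20·H_{20}.
H_{20} = 3.59774, so E[T] = 71.95479.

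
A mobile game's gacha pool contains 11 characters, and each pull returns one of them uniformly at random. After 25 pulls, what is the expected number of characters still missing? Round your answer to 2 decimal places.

1.02

For each character, P(unseen after 25) = (10/11)^25 = 0.092.
By linearity of expectation, E[unseen] = 11·(10/11)^25 = 1.015.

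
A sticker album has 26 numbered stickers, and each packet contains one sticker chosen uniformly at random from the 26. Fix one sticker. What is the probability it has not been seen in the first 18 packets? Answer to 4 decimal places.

Each packet misses the fixed sticker with probability (26-1)/26 = 25/26, independently.
P(still missing after 18) = (25/26)^18 = 0.49363.

0.4936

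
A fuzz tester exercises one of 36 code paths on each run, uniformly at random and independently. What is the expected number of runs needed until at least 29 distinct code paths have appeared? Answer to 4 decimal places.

56.9413

With k distinct code paths already seen, the next new one arrives after an expected 36/(36-k) runs.
Sum over k = 0,...,28: E = 36/36 + 36/35 + 36/34 + ... + 36/9 + 36/8 = 56.94127.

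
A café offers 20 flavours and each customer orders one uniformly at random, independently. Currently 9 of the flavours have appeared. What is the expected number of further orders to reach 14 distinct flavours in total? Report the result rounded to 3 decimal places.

With k distinct flavours already seen, the next new one takes an expected 20/(20-k) orders.
Sum over k = 9,...,13: E = 20/11 + 20/10 + 20/9 + 20/8 + 20/7 = 11.3975.

11.398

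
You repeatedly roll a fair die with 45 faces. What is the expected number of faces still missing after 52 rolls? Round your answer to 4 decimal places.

13.9862

For each face, P(unseen after 52) = (44/45)^52 = 0.31081.
By linearity of expectation, E[unseen] = 45·(44/45)^52 = 13.98624.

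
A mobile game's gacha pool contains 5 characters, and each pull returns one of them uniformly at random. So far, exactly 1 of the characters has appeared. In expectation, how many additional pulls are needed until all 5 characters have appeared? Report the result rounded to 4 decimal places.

10.4167

From k distinct to k+1 distinct takes on average 5/(5-k) pulls.
Sum over k = 1,...,4: E = 5/4 + 5/3 + 5/2 + 5/1 = 10.41667.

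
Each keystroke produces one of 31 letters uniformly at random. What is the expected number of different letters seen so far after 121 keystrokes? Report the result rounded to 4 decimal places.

30.4135

For each letter, P(seen in 121 keystrokes) = 1 - (30/31)^121 = 0.98108.
By linearity of expectation, E[distinct seen] = 31·(1 - (30/31)^121) = 30.41350.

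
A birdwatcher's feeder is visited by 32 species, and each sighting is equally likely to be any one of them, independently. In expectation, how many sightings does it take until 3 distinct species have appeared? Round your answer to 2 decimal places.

Going from k to k+1 distinct takes a geometric number of sightings with mean 32/(32-k).
Sum over k = 0,...,2: E = 32/32 + 32/31 + 32/30 = 3.099.

3.10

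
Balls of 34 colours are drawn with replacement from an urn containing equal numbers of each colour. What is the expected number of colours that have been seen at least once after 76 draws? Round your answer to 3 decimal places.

30.483

For each colour, P(seen in 76 draws) = 1 - (33/34)^76 = 0.8966.
By linearity of expectation, E[distinct seen] = 34·(1 - (33/34)^76) = 30.4833.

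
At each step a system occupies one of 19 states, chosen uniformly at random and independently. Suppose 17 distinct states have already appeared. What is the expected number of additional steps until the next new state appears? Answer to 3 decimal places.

9.500

The number of steps until the next new state is geometric with success probability 2/19, so its mean is 19/2.
E = 19/2 = 9.5000.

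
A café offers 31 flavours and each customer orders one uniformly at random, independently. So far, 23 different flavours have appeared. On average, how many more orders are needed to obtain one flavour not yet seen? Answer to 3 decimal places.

3.875

Each order yields a new flavour with probability (31-23)/31 = 8/31, so the wait is geometric with mean 31/8.
E = 31/8 = 3.8750.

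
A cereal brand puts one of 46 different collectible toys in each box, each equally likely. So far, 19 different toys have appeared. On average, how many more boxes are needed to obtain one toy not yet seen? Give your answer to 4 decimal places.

The number of boxes until the next new toy is geometric with success probability 27/46, so its mean is 46/27.
E = 46/27 = 1.70370.

1.7037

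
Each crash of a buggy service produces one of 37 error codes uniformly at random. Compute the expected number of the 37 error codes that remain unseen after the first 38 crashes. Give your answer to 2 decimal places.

For each error code, P(unseen after 38) = (36/37)^38 = 0.353.
By linearity of expectation, E[unseen] = 37·(36/37)^38 = 13.063.

13.06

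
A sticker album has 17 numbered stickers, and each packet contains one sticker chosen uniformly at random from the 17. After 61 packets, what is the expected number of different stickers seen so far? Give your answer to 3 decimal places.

For each sticker, P(seen in 61 packets) = 1 - (16/17)^61 = 0.9752.
By linearity of expectation, E[distinct seen] = 17·(1 - (16/17)^61) = 16.5789.

16.579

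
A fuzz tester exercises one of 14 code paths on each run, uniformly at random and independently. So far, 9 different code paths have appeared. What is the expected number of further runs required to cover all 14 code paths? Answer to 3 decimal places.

31.967

The wait to go from k to k+1 distinct code paths is geometric with mean 14/(14-k).
Sum over k = 9,...,13: E = 14/5 + 14/4 + 14/3 + 14/2 + 14/1 = 31.9667.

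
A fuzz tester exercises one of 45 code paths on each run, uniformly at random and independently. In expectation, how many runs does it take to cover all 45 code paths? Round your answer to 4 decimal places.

197.7727

Split into phases: going from k distinct to k+1 distinct takes on average 45/(45-k) runs.
E[T] = 45/45 + 45/44 + 45/43 + ... + 45/2 + 45/1 = 45·H_{45}.
H_{45} = 4.39495, so E[T] = 197.77267.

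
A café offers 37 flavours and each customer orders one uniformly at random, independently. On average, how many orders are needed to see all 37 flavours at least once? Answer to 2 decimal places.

The wait to go from k to k+1 distinct flavours is geometric with mean 37/(37-k).
E[T] = 37/37 + 37/36 + 37/35 + ... + 37/2 + 37/1 = 37·H_{37}.
H_{37} = 4.202, so E[T] = 155.459.

155.46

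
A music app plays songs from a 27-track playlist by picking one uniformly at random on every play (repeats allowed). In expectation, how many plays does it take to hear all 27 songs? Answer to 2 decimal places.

After k distinct songs have appeared, the next play gives a new one with probability (27-k)/27, so the expected wait for the (k+1)-th is 27/(27-k).
E[T] = 27/27 + 27/26 + 27/25 + ... + 27/2 + 27/1 = 27·H_{27}.
H_{27} = 3.891, so E[T] = 105.069.

105.07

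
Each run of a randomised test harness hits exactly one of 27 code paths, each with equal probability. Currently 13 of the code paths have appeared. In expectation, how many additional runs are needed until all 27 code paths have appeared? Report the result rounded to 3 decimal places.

87.792

From k distinct to k+1 distinct takes on average 27/(27-k) runs.
Sum over k = 13,...,26: E = 27/14 + 27/13 + 27/12 + ... + 27/2 + 27/1 = 87.7922.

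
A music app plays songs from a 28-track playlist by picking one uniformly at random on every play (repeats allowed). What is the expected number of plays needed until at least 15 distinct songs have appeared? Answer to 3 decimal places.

20.917

Going from k to k+1 distinct takes a geometric number of plays with mean 28/(28-k).
Sum over k = 0,...,14: E = 28/28 + 28/27 + 28/26 + ... + 28/15 + 28/14 = 20.9170.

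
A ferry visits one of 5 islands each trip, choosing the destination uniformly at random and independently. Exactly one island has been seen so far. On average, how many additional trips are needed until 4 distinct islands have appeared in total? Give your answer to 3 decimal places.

From k distinct to k+1 distinct takes on average 5/(5-k) trips.
Sum over k = 1,...,3: E = 5/4 + 5/3 + 5/2 = 5.4167.

5.417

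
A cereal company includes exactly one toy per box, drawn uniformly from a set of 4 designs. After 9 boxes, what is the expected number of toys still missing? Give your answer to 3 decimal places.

For each toy, P(unseen after 9) = (3/4)^9 = 0.0751.
By linearity of expectation, E[unseen] = 4·(3/4)^9 = 0.3003.

0.300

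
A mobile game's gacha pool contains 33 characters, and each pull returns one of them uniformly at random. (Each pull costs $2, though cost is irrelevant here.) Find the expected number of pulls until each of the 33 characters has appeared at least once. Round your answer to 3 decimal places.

The wait to go from k to k+1 distinct characters is geometric with mean 33/(33-k).
E[T] = 33/33 + 33/32 + 33/31 + ... + 33/2 + 33/1 = 33·H_{33}.
H_{33} = 4.0888, so E[T] = 134.9303.

134.930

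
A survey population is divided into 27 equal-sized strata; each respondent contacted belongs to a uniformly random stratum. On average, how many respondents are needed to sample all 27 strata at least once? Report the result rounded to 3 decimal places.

105.069

The wait to go from k to k+1 distinct strata is geometric with mean 27/(27-k).
E[T] = 27/27 + 27/26 + 27/25 + ... + 27/2 + 27/1 = 27·H_{27}.
H_{27} = 3.8915, so E[T] = 105.0693.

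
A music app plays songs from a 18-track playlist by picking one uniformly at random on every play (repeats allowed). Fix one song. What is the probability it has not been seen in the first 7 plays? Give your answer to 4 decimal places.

Each play misses the fixed song with probability (18-1)/18 = 17/18, independently.
P(still missing after 7) = (17/18)^7 = 0.67025.

0.6702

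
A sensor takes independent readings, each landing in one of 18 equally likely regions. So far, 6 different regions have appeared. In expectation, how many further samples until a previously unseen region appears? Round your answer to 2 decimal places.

Each sample yields a new region with probability (18-6)/18 = 12/18, so the wait is geometric with mean 18/12.
E = 18/12 = 1.500.

1.50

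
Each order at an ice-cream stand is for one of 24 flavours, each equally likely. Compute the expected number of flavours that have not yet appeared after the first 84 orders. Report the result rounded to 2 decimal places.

0.67

For each flavour, P(unseen after 84) = (23/24)^84 = 0.028.
By linearity of expectation, E[unseen] = 24·(23/24)^84 = 0.672.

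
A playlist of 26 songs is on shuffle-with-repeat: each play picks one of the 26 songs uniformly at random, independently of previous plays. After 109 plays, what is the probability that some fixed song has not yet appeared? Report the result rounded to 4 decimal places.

0.0139

Each play misses the fixed song with probability (26-1)/26 = 25/26, independently.
P(still missing after 109) = (25/26)^109 = 0.01391.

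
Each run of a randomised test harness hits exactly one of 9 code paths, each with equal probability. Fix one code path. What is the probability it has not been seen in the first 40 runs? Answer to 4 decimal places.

0.0090

On each run the fixed code path fails to appear with probability 8/9.
P(still missing after 40) = (8/9)^40 = 0.00899.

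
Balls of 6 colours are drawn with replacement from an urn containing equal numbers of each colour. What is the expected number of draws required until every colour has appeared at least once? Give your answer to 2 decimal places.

14.70

The wait to go from k to k+1 distinct colours is geometric with mean 6/(6-k).
E[T] = 6/6 + 6/5 + 6/4 + 6/3 + 6/2 + 6/1 = 6·H_{6}.
H_{6} = 2.450, so E[T] = 14.700.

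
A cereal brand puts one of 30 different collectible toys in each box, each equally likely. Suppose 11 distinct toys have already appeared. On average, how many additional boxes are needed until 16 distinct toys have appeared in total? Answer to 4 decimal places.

8.8853

The wait to go from k to k+1 distinct toys is geometric with mean 30/(30-k).
Sum over k = 11,...,15: E = 30/19 + 30/18 + 30/17 + 30/16 + 30/15 = 8.88532.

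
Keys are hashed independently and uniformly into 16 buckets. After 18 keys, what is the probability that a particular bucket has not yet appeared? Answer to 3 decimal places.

0.313

On each key the fixed bucket fails to appear with probability 15/16.
P(still missing after 18) = (15/16)^18 = 0.3130.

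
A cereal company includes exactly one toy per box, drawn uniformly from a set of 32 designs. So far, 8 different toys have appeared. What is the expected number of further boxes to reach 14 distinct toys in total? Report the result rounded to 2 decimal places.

The wait to go from k to k+1 distinct toys is geometric with mean 32/(32-k).
Sum over k = 8,...,13: E = 32/24 + 32/23 + 32/22 + 32/21 + 32/20 + 32/19 = 8.987.

8.99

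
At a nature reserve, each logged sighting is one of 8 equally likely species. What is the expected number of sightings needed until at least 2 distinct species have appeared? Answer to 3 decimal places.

2.143

Going from k to k+1 distinct takes a geometric number of sightings with mean 8/(8-k).
Sum over k = 0,...,1: E = 8/8 + 8/7 = 2.1429.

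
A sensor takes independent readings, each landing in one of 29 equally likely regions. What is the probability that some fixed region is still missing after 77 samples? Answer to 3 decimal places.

0.067

Each sample misses the fixed region with probability (29-1)/29 = 28/29, independently.
P(still missing after 77) = (28/29)^77 = 0.0671.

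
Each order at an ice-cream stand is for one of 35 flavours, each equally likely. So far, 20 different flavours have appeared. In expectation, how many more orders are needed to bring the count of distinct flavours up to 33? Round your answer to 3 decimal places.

With k distinct flavours already seen, the next new one takes an expected 35/(35-k) orders.
Sum over k = 20,...,32: E = 35/15 + 35/14 + 35/13 + ... + 35/4 + 35/3 = 63.6380.

63.638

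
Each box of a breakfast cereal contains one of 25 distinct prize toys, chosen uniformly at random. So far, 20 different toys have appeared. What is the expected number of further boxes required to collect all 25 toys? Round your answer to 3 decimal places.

57.083

From k distinct to k+1 distinct takes on average 25/(25-k) boxes.
Sum over k = 20,...,24: E = 25/5 + 25/4 + 25/3 + 25/2 + 25/1 = 57.0833.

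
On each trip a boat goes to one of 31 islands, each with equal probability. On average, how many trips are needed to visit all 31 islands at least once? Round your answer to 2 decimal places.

After k distinct islands have appeared, the next trip gives a new one with probability (31-k)/31, so the expected wait for the (k+1)-th is 31/(31-k).
E[T] = 31/31 + 31/30 + 31/29 + ... + 31/2 + 31/1 = 31·H_{31}.
H_{31} = 4.027, so E[T] = 124.845.

124.84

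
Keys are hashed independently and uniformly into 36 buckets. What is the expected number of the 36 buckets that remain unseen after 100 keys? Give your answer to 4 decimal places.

2.1521

For each bucket, P(unseen after 100) = (35/36)^100 = 0.05978.
By linearity of expectation, E[unseen] = 36·(35/36)^100 = 2.15207.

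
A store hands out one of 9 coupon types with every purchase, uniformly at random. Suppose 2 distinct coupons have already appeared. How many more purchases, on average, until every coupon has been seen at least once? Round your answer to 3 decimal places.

23.336

With k distinct coupons already seen, the next new one takes an expected 9/(9-k) purchases.
Sum over k = 2,...,8: E = 9/7 + 9/6 + 9/5 + ... + 9/2 + 9/1 = 23.3357.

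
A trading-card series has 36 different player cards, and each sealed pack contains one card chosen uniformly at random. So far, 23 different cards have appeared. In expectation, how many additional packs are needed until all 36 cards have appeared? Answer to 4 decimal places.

114.4848

With k distinct cards already seen, the next new one takes an expected 36/(36-k) packs.
Sum over k = 23,...,35: E = 36/13 + 36/12 + 36/11 + ... + 36/2 + 36/1 = 114.48482.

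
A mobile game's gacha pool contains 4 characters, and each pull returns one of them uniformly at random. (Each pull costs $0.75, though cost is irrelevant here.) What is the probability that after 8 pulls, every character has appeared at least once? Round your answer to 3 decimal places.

By inclusion–exclusion over which characters are missing,
P(all seen) = Σ_{j=0}^{4} (-1)^j C(4,j)((4-j)/4)^8
= 1.0000 - 0.4005 + 0.0234 - 0.0001 + 0.0000
= 0.6229.

0.623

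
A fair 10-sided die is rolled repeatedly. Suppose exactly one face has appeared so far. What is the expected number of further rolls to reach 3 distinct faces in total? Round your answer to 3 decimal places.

2.361

The wait to go from k to k+1 distinct faces is geometric with mean 10/(10-k).
Sum over k = 1,...,2: E = 10/9 + 10/8 = 2.3611.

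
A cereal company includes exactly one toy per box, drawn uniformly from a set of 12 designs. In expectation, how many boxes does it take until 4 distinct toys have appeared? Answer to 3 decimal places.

4.624

With k distinct toys already seen, the next new one arrives after an expected 12/(12-k) boxes.
Sum over k = 0,...,3: E = 12/12 + 12/11 + 12/10 + 12/9 = 4.6242.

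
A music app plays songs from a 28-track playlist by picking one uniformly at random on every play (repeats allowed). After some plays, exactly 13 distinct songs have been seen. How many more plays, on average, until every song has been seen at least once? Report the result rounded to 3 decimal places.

From k distinct to k+1 distinct takes on average 28/(28-k) plays.
Sum over k = 13,...,27: E = 28/15 + 28/14 + 28/13 + ... + 28/2 + 28/1 = 92.9104.

92.910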